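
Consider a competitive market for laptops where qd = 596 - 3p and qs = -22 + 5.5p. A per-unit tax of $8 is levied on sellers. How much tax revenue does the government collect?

Tax revenue = 49280/17

Pre-tax equilibrium: p* = 1236/17, q* = 6424/17.
Tax on sellers shifts supply to qs = -22 + 5.5(p − 8) = -66 + 5.5p.
596 - 3p = -66 + 5.5p gives buyer price pb = 1324/17; sellers receive ps = 1324/17 − 8 = 1188/17.
New quantity: q = 596 − 3(1324/17) = 6160/17.
Revenue = 8 × 6160/17 = 49280/17.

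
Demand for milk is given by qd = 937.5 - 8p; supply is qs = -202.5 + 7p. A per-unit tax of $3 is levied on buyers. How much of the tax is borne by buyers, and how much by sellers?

Buyers bear $1.4, sellers bear $1.6

Pre-tax equilibrium: p* = 76, q* = 329.5.
Tax on buyers shifts demand to qd = 937.5 − 8(p + 3) = 913.5 - 8p.
913.5 - 8p = -202.5 + 7p gives seller price ps = 74.4; buyers pay pb = 74.4 + 3 = 77.4.
New quantity: q = 937.5 − 8(77.4) = 318.3.
Buyer burden = 77.4 − 76 = 1.4; seller burden = 76 − 74.4 = 1.6.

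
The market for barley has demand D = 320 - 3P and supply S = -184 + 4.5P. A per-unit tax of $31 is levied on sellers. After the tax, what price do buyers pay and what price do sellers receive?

Pre-tax equilibrium: P* = 67.2, Q* = 118.4.
Tax on sellers shifts supply to S = -184 + 4.5(P − 31) = -323.5 + 4.5P.
320 - 3P = -323.5 + 4.5P gives buyer price Pb = 85.8; sellers receive Ps = 85.8 − 31 = 54.8.
New quantity: Q = 320 − 3(85.8) = 62.6.

Buyers pay $85.8, sellers receive $54.8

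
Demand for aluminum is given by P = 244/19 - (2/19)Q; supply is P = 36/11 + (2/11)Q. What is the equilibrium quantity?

Set the two price expressions equal: 244/19 - (2/19)Q = 36/11 + (2/11)Q.
2000/209 = (60/209)Q, so Q* = 100/3.
P* = 244/19 − (2/19)(100/3) = 28/3.

Q* = 100/3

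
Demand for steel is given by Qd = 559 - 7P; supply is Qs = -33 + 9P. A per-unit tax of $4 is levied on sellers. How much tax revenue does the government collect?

Pre-tax equilibrium: P* = 37, Q* = 300.
Tax on sellers shifts supply to Qs = -33 + 9(P − 4) = -69 + 9P.
559 - 7P = -69 + 9P gives buyer price Pb = 39.25; sellers receive Ps = 39.25 − 4 = 35.25.
New quantity: Q = 559 − 7(39.25) = 284.25.
Revenue = 4 × 284.25 = 1137.

Tax revenue = 1137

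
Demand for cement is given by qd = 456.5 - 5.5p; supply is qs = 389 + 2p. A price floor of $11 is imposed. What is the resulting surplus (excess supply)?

Equilibrium price would be p* = 9, so the floor at 11 binds.
At p = 11: qd = 396, qs = 411.
Surplus = 411 − 396 = 15.

Surplus = 15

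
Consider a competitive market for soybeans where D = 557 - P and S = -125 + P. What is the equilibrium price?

P* = 341

Set D = S: 557 - P = -125 + P.
682 = 2P, so P* = 341.
Q* = 557 − 1(341) = 216.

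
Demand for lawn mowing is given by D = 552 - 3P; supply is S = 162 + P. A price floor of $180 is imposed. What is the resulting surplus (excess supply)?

Equilibrium price would be P* = 97.5, so the floor at 180 binds.
At P = 180: D = 12, S = 342.
Surplus = 342 − 12 = 330.

Surplus = 330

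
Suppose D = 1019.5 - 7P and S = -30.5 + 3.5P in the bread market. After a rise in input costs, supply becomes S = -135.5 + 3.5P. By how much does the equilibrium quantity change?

Original equilibrium: P* = 100, Q* = 319.5.
New equilibrium: 1019.5 - 7P = -135.5 + 3.5P, so 1155 = 10.5P and P' = 110; Q' = 1019.5 − 7(110) = 249.5.
Change in quantity: 249.5 − 319.5 = -70.

ΔQ = -70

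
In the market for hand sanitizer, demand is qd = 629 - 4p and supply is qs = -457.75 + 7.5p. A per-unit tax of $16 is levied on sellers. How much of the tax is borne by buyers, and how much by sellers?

Pre-tax equilibrium: p* = 94.5, q* = 251.
Tax on sellers shifts supply to qs = -457.75 + 7.5(p − 16) = -577.75 + 7.5p.
629 - 4p = -577.75 + 7.5p gives buyer price pb = 4827/46; sellers receive ps = 4827/46 − 16 = 4091/46.
New quantity: q = 629 − 4(4827/46) = 4813/23.
Buyer burden = 4827/46 − 94.5 = 240/23; seller burden = 94.5 − 4091/46 = 128/23.

Buyers bear 240/23, sellers bear 128/23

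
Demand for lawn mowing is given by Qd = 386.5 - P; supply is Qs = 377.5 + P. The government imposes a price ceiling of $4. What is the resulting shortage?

Equilibrium price would be P* = 4.5, so the ceiling at 4 binds.
At P = 4: Qd = 386.5 − 1(4) = 382.5, Qs = 377.5 + 1(4) = 381.5.
Shortage = 382.5 − 381.5 = 1.

Shortage = 1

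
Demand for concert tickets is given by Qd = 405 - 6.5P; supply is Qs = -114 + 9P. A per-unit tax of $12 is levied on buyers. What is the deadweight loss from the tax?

Pre-tax equilibrium: P* = 1038/31, Q* = 5808/31.
Tax on buyers shifts demand to Qd = 405 − 6.5(P + 12) = 327 - 6.5P.
327 - 6.5P = -114 + 9P gives seller price Ps = 882/31; buyers pay Pb = 882/31 + 12 = 1254/31.
New quantity: Q = 405 − 6.5(1254/31) = 4404/31.
DWL = ½ × 12 × (5808/31 − 4404/31) = 8424/31.

Deadweight loss = 8424/31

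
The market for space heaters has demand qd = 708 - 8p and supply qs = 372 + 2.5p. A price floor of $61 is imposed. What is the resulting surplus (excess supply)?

Surplus = 304.5

Equilibrium price would be p* = 32, so the floor at 61 binds.
At p = 61: qd = 220, qs = 524.5.
Surplus = 524.5 − 220 = 304.5.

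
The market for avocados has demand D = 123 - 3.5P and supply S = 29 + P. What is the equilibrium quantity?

Q* = 449/9

Set D = S: 123 - 3.5P = 29 + P.
94 = 4.5P, so P* = 188/9.
Q* = 123 − 3.5(188/9) = 449/9.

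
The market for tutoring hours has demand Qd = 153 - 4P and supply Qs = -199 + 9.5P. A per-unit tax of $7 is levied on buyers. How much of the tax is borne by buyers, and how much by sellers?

Pre-tax equilibrium: P* = 704/27, Q* = 1315/27.
Tax on buyers shifts demand to Qd = 153 − 4(P + 7) = 125 - 4P.
125 - 4P = -199 + 9.5P gives seller price Ps = 24; buyers pay Pb = 24 + 7 = 31.
New quantity: Q = 153 − 4(31) = 29.
Buyer burden = 31 − 704/27 = 133/27; seller burden = 704/27 − 24 = 56/27.

Buyers bear 133/27, sellers bear 56/27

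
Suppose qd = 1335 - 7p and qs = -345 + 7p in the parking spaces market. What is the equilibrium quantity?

Set qd = qs: 1335 - 7p = -345 + 7p.
1680 = 14p, so p* = 120.
q* = 1335 − 7(120) = 495.

q* = 495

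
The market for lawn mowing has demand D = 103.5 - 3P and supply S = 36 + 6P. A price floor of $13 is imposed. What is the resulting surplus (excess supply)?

Equilibrium price would be P* = 7.5, so the floor at 13 binds.
At P = 13: D = 64.5, S = 114.
Surplus = 114 − 64.5 = 49.5.

Surplus = 49.5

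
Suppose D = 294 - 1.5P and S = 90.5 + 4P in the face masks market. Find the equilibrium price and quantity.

Set D = S: 294 - 1.5P = 90.5 + 4P.
203.5 = 5.5P, so P* = 37.
Q* = 294 − 1.5(37) = 238.5.

P* = 37, Q* = 238.5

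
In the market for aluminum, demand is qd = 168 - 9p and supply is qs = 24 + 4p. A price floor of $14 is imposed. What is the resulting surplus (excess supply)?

Surplus = 38

Equilibrium price would be p* = 144/13, so the floor at 14 binds.
At p = 14: qd = 42, qs = 80.
Surplus = 80 − 42 = 38.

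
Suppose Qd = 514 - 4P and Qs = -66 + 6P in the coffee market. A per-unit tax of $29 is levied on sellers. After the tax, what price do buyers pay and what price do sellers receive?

Pre-tax equilibrium: P* = 58, Q* = 282.
Tax on sellers shifts supply to Qs = -66 + 6(P − 29) = -240 + 6P.
514 - 4P = -240 + 6P gives buyer price Pb = 75.4; sellers receive Ps = 75.4 − 29 = 46.4.
New quantity: Q = 514 − 4(75.4) = 212.4.

Buyers pay $75.4, sellers receive $46.4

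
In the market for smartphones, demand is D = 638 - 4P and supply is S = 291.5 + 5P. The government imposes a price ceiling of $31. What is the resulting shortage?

Equilibrium price would be P* = 38.5, so the ceiling at 31 binds.
At P = 31: D = 638 − 4(31) = 514, S = 291.5 + 5(31) = 446.5.
Shortage = 514 − 446.5 = 67.5.

Shortage = 67.5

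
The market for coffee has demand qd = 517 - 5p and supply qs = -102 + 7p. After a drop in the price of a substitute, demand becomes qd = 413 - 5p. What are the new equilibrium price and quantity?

p' = 515/12, q' = 2381/12

Original equilibrium: p* = 619/12, q* = 3109/12.
New equilibrium: 413 - 5p = -102 + 7p, so 515 = 12p and p' = 515/12; q' = 413 − 5(515/12) = 2381/12.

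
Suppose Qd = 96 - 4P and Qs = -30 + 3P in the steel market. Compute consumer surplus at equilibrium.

Equilibrium: 96 - 4P = -30 + 3P gives P* = 18, Q* = 24.
Demand choke price (Qd = 0): P = 24.
CS = ½(24 − 18)(24) = 72.

Consumer surplus = 72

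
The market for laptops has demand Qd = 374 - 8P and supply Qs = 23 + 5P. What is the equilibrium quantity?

Set Qd = Qs: 374 - 8P = 23 + 5P.
351 = 13P, so P* = 27.
Q* = 374 − 8(27) = 158.

Q* = 158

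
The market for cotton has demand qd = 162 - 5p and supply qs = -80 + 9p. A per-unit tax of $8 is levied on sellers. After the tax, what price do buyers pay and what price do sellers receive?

Buyers pay 157/7, sellers receive 101/7

Pre-tax equilibrium: p* = 121/7, q* = 529/7.
Tax on sellers shifts supply to qs = -80 + 9(p − 8) = -152 + 9p.
162 - 5p = -152 + 9p gives buyer price pb = 157/7; sellers receive ps = 157/7 − 8 = 101/7.
New quantity: q = 162 − 5(157/7) = 349/7.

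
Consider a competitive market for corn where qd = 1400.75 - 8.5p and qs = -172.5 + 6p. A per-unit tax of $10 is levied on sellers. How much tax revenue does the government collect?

Pre-tax equilibrium: p* = 108.5, q* = 478.5.
Tax on sellers shifts supply to qs = -172.5 + 6(p − 10) = -232.5 + 6p.
1400.75 - 8.5p = -232.5 + 6p gives buyer price pb = 6533/58; sellers receive ps = 6533/58 − 10 = 5953/58.
New quantity: q = 1400.75 − 8.5(6533/58) = 25713/58.
Revenue = 10 × 25713/58 = 128565/29.

Tax revenue = 128565/29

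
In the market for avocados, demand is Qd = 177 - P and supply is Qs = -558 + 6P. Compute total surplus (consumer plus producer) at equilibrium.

Total surplus = 3024

Equilibrium: 177 - P = -558 + 6P gives P* = 105, Q* = 72.
Demand choke price: P = 177; supply starts at P = 93.
CS = ½(177 − 105)(72) = 2592; PS = ½(105 − 93)(72) = 432.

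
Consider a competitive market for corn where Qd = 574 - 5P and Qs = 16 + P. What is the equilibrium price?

P* = 93

Set Qd = Qs: 574 - 5P = 16 + P.
558 = 6P, so P* = 93.
Q* = 574 − 5(93) = 109.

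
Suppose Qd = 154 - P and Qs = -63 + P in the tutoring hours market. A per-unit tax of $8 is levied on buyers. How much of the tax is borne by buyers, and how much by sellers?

Pre-tax equilibrium: P* = 108.5, Q* = 45.5.
Tax on buyers shifts demand to Qd = 154 − 1(P + 8) = 146 - P.
146 - P = -63 + P gives seller price Ps = 104.5; buyers pay Pb = 104.5 + 8 = 112.5.
New quantity: Q = 154 − 1(112.5) = 41.5.
Buyer burden = 112.5 − 108.5 = 4; seller burden = 108.5 − 104.5 = 4.

Buyers bear $4, sellers bear $4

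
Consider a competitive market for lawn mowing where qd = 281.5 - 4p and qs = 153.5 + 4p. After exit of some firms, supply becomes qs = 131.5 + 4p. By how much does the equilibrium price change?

Δp = 2.75

Original equilibrium: p* = 16, q* = 217.5.
New equilibrium: 281.5 - 4p = 131.5 + 4p, so 150 = 8p and p' = 18.75; q' = 281.5 − 4(18.75) = 206.5.
Change in price: 18.75 − 16 = 2.75.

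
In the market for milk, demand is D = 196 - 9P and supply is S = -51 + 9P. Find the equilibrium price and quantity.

P* = 247/18, Q* = 72.5

Set D = S: 196 - 9P = -51 + 9P.
247 = 18P, so P* = 247/18.
Q* = 196 − 9(247/18) = 72.5.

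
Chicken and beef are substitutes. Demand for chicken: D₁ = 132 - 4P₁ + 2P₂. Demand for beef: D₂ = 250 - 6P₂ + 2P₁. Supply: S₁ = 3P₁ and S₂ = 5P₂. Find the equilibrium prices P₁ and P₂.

Market 1: 132 - 4P₁ + 2P₂ = 3P₁ → 7P₁ - 2P₂ = 132.
Market 2: 11P₂ - 2P₁ = 250.
Eliminating P₂: 11×(1) + 2×(2) gives 73P₁ = 1952, so P₁ = 1952/73.
Back-substitute into (2): P₂ = (250 + 2×1952/73) / 11 = 2014/73.

P₁ = 1952/73, P₂ = 2014/73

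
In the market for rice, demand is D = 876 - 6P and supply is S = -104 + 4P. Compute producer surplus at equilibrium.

Equilibrium: 876 - 6P = -104 + 4P gives P* = 98, Q* = 288.
Supply starts at P = 26 (where S = 0).
PS = ½(98 − 26)(288) = 10368.

Producer surplus = 10368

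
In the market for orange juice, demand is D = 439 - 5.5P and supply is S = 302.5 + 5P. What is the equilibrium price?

P* = 13

Set D = S: 439 - 5.5P = 302.5 + 5P.
136.5 = 10.5P, so P* = 13.
Q* = 439 − 5.5(13) = 367.5.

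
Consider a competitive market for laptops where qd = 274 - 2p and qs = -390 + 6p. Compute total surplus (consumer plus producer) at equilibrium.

Equilibrium: 274 - 2p = -390 + 6p gives p* = 83, q* = 108.
Demand choke price: p = 137; supply starts at p = 65.
CS = ½(137 − 83)(108) = 2916; PS = ½(83 − 65)(108) = 972.

Total surplus = 3888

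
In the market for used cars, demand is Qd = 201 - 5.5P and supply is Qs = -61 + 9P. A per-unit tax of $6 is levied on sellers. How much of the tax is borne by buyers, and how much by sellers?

Pre-tax equilibrium: P* = 524/29, Q* = 2947/29.
Tax on sellers shifts supply to Qs = -61 + 9(P − 6) = -115 + 9P.
201 - 5.5P = -115 + 9P gives buyer price Pb = 632/29; sellers receive Ps = 632/29 − 6 = 458/29.
New quantity: Q = 201 − 5.5(632/29) = 2353/29.
Buyer burden = 632/29 − 524/29 = 108/29; seller burden = 524/29 − 458/29 = 66/29.

Buyers bear 108/29, sellers bear 66/29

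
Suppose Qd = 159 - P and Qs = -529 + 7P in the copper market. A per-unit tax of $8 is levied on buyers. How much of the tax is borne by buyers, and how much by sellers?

Buyers bear $7, sellers bear $1

Pre-tax equilibrium: P* = 86, Q* = 73.
Tax on buyers shifts demand to Qd = 159 − 1(P + 8) = 151 - P.
151 - P = -529 + 7P gives seller price Ps = 85; buyers pay Pb = 85 + 8 = 93.
New quantity: Q = 159 − 1(93) = 66.
Buyer burden = 93 − 86 = 7; seller burden = 86 − 85 = 1.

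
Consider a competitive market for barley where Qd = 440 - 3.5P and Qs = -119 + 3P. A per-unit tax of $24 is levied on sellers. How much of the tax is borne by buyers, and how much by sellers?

Pre-tax equilibrium: P* = 86, Q* = 139.
Tax on sellers shifts supply to Qs = -119 + 3(P − 24) = -191 + 3P.
440 - 3.5P = -191 + 3P gives buyer price Pb = 1262/13; sellers receive Ps = 1262/13 − 24 = 950/13.
New quantity: Q = 440 − 3.5(1262/13) = 1303/13.
Buyer burden = 1262/13 − 86 = 144/13; seller burden = 86 − 950/13 = 168/13.

Buyers bear 144/13, sellers bear 168/13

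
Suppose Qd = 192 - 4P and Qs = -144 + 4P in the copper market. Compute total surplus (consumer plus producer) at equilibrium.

Total surplus = 144

Equilibrium: 192 - 4P = -144 + 4P gives P* = 42, Q* = 24.
Demand choke price: P = 48; supply starts at P = 36.
CS = ½(48 − 42)(24) = 72; PS = ½(42 − 36)(24) = 72.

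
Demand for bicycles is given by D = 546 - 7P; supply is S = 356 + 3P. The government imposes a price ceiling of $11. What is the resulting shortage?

Equilibrium price would be P* = 19, so the ceiling at 11 binds.
At P = 11: D = 546 − 7(11) = 469, S = 356 + 3(11) = 389.
Shortage = 469 − 389 = 80.

Shortage = 80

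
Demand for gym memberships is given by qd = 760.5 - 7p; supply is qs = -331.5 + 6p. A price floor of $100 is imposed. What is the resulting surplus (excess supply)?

Equilibrium price would be p* = 84, so the floor at 100 binds.
At p = 100: qd = 60.5, qs = 268.5.
Surplus = 268.5 − 60.5 = 208.

Surplus = 208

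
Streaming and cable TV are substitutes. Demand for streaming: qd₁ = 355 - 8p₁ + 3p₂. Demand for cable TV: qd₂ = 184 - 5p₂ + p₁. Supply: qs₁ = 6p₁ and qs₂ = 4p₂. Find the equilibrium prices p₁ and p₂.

p₁ = 1249/41, p₂ = 977/41

Market 1: 355 - 8p₁ + 3p₂ = 6p₁ → 14p₁ - 3p₂ = 355.
Market 2: 9p₂ - p₁ = 184.
Eliminating p₂: 9×(1) + 3×(2) gives 123p₁ = 3747, so p₁ = 1249/41.
Back-substitute into (2): p₂ = (184 + 1×1249/41) / 9 = 977/41.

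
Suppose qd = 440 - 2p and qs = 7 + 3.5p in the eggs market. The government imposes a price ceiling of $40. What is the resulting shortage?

Shortage = 213

Equilibrium price would be p* = 866/11, so the ceiling at 40 binds.
At p = 40: qd = 440 − 2(40) = 360, qs = 7 + 3.5(40) = 147.
Shortage = 360 − 147 = 213.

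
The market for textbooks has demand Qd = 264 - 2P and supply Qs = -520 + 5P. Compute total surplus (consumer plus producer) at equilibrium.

Total surplus = 560

Equilibrium: 264 - 2P = -520 + 5P gives P* = 112, Q* = 40.
Demand choke price: P = 132; supply starts at P = 104.
CS = ½(132 − 112)(40) = 400; PS = ½(112 − 104)(40) = 160.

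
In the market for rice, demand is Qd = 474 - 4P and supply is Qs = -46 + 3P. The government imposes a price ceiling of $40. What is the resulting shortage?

Equilibrium price would be P* = 520/7, so the ceiling at 40 binds.
At P = 40: Qd = 474 − 4(40) = 314, Qs = -46 + 3(40) = 74.
Shortage = 314 − 74 = 240.

Shortage = 240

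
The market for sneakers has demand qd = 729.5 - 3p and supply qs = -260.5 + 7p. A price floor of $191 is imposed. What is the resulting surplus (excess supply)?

Equilibrium price would be p* = 99, so the floor at 191 binds.
At p = 191: qd = 156.5, qs = 1076.5.
Surplus = 1076.5 − 156.5 = 920.

Surplus = 920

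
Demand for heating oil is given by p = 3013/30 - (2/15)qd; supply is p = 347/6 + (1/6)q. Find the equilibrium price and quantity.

Set the two price expressions equal: 3013/30 - (2/15)q = 347/6 + (1/6)q.
42.6 = 0.3q, so q* = 142.
p* = 3013/30 − (2/15)(142) = 81.5.

p* = 81.5, q* = 142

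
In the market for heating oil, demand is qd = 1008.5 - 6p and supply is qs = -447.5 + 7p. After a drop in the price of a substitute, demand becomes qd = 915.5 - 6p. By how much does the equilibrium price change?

Original equilibrium: p* = 112, q* = 336.5.
New equilibrium: 915.5 - 6p = -447.5 + 7p, so 1363 = 13p and p' = 1363/13; q' = 915.5 − 6(1363/13) = 7447/26.
Change in price: 1363/13 − 112 = -93/13.

Δp = -93/13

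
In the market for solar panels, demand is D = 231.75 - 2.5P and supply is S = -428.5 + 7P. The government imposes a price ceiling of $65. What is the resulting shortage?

Shortage = 42.75

Equilibrium price would be P* = 69.5, so the ceiling at 65 binds.
At P = 65: D = 231.75 − 2.5(65) = 69.25, S = -428.5 + 7(65) = 26.5.
Shortage = 69.25 − 26.5 = 42.75.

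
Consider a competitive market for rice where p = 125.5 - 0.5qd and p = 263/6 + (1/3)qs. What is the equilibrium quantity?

Set the two price expressions equal: 125.5 - 0.5q = 263/6 + (1/3)q.
245/3 = (5/6)q, so q* = 98.
p* = 125.5 − (0.5)(98) = 76.5.

q* = 98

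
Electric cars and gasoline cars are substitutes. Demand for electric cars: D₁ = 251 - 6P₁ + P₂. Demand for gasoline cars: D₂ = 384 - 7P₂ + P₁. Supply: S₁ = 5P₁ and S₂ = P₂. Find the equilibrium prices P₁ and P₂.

Market 1: 251 - 6P₁ + P₂ = 5P₁ → 11P₁ - P₂ = 251.
Market 2: 8P₂ - P₁ = 384.
Eliminating P₂: 8×(1) + 1×(2) gives 87P₁ = 2392, so P₁ = 2392/87.
Back-substitute into (2): P₂ = (384 + 1×2392/87) / 8 = 4475/87.

P₁ = 2392/87, P₂ = 4475/87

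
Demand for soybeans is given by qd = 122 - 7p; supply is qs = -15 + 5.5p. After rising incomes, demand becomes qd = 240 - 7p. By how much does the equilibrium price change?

Δp = 9.44

Original equilibrium: p* = 10.96, q* = 45.28.
New equilibrium: 240 - 7p = -15 + 5.5p, so 255 = 12.5p and p' = 20.4; q' = 240 − 7(20.4) = 97.2.
Change in price: 20.4 − 10.96 = 9.44.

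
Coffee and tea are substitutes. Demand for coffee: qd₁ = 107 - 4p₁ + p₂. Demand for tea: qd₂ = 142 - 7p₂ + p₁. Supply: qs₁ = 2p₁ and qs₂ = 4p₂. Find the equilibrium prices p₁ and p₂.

p₁ = 1319/65, p₂ = 959/65

Market 1: 107 - 4p₁ + p₂ = 2p₁ → 6p₁ - p₂ = 107.
Market 2: 11p₂ - p₁ = 142.
Eliminating p₂: 11×(1) + 1×(2) gives 65p₁ = 1319, so p₁ = 1319/65.
Back-substitute into (2): p₂ = (142 + 1×1319/65) / 11 = 959/65.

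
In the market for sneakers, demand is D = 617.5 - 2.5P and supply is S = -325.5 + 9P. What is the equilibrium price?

Set D = S: 617.5 - 2.5P = -325.5 + 9P.
943 = 11.5P, so P* = 82.
Q* = 617.5 − 2.5(82) = 412.5.

P* = 82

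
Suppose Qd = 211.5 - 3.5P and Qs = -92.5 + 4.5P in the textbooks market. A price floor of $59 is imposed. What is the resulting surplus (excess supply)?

Equilibrium price would be P* = 38, so the floor at 59 binds.
At P = 59: Qd = 5, Qs = 173.
Surplus = 173 − 5 = 168.

Surplus = 168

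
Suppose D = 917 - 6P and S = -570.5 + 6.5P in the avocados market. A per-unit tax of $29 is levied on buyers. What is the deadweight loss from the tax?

Pre-tax equilibrium: P* = 119, Q* = 203.
Tax on buyers shifts demand to D = 917 − 6(P + 29) = 743 - 6P.
743 - 6P = -570.5 + 6.5P gives seller price Ps = 105.08; buyers pay Pb = 105.08 + 29 = 134.08.
New quantity: Q = 917 − 6(134.08) = 112.52.
DWL = ½ × 29 × (203 − 112.52) = 1311.96.

Deadweight loss = 1311.96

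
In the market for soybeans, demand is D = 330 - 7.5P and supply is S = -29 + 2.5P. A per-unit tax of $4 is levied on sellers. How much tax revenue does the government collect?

Tax revenue = 213

Pre-tax equilibrium: P* = 35.9, Q* = 60.75.
Tax on sellers shifts supply to S = -29 + 2.5(P − 4) = -39 + 2.5P.
330 - 7.5P = -39 + 2.5P gives buyer price Pb = 36.9; sellers receive Ps = 36.9 − 4 = 32.9.
New quantity: Q = 330 − 7.5(36.9) = 53.25.
Revenue = 4 × 53.25 = 213.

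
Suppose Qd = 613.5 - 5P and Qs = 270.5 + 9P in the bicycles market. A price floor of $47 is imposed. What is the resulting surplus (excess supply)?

Surplus = 315

Equilibrium price would be P* = 24.5, so the floor at 47 binds.
At P = 47: Qd = 378.5, Qs = 693.5.
Surplus = 693.5 − 378.5 = 315.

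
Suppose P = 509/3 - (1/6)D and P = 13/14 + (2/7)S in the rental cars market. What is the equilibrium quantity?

Set the two price expressions equal: 509/3 - (1/6)Q = 13/14 + (2/7)Q.
7087/42 = (19/42)Q, so Q* = 373.
P* = 509/3 − (1/6)(373) = 107.5.

Q* = 373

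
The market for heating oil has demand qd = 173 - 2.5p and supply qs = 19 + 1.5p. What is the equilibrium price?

p* = 38.5

Set qd = qs: 173 - 2.5p = 19 + 1.5p.
154 = 4p, so p* = 38.5.
q* = 173 − 2.5(38.5) = 76.75.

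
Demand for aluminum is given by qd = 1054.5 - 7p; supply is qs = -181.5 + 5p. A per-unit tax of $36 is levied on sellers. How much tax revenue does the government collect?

Pre-tax equilibrium: p* = 103, q* = 333.5.
Tax on sellers shifts supply to qs = -181.5 + 5(p − 36) = -361.5 + 5p.
1054.5 - 7p = -361.5 + 5p gives buyer price pb = 118; sellers receive ps = 118 − 36 = 82.
New quantity: q = 1054.5 − 7(118) = 228.5.
Revenue = 36 × 228.5 = 8226.

Tax revenue = 8226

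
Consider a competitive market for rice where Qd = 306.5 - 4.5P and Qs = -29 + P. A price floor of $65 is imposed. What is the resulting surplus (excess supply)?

Equilibrium price would be P* = 61, so the floor at 65 binds.
At P = 65: Qd = 14, Qs = 36.
Surplus = 36 − 14 = 22.

Surplus = 22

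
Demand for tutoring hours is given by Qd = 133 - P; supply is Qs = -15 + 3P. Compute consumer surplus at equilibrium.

Equilibrium: 133 - P = -15 + 3P gives P* = 37, Q* = 96.
Demand choke price (Qd = 0): P = 133.
CS = ½(133 − 37)(96) = 4608.

Consumer surplus = 4608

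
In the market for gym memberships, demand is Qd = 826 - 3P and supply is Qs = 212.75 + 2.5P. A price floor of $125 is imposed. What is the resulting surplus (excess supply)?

Surplus = 74.25

Equilibrium price would be P* = 111.5, so the floor at 125 binds.
At P = 125: Qd = 451, Qs = 525.25.
Surplus = 525.25 − 451 = 74.25.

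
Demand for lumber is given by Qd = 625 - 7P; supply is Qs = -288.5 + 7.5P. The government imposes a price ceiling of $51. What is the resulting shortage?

Equilibrium price would be P* = 63, so the ceiling at 51 binds.
At P = 51: Qd = 625 − 7(51) = 268, Qs = -288.5 + 7.5(51) = 94.
Shortage = 268 − 94 = 174.

Shortage = 174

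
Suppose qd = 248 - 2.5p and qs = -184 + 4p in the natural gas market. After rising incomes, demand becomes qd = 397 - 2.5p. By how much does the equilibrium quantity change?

Δq = 1192/13

Original equilibrium: p* = 864/13, q* = 1064/13.
New equilibrium: 397 - 2.5p = -184 + 4p, so 581 = 6.5p and p' = 1162/13; q' = 397 − 2.5(1162/13) = 2256/13.
Change in quantity: 2256/13 − 1064/13 = 1192/13.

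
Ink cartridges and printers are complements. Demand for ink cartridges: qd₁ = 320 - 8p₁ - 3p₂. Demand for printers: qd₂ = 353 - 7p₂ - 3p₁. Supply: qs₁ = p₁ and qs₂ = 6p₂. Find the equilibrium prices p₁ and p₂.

p₁ = 3101/108, p₂ = 739/36

Market 1: 320 - 8p₁ - 3p₂ = p₁ → 9p₁ + 3p₂ = 320.
Market 2: 13p₂ + 3p₁ = 353.
Eliminating p₂: 13×(1) − 3×(2) gives 108p₁ = 3101, so p₁ = 3101/108.
Back-substitute into (2): p₂ = (353 − 3×3101/108) / 13 = 739/36.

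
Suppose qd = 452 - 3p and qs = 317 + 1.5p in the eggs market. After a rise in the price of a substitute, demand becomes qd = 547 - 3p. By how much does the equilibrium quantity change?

Original equilibrium: p* = 30, q* = 362.
New equilibrium: 547 - 3p = 317 + 1.5p, so 230 = 4.5p and p' = 460/9; q' = 547 − 3(460/9) = 1181/3.
Change in quantity: 1181/3 − 362 = 95/3.

Δq = 95/3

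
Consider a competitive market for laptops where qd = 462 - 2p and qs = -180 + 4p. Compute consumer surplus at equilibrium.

Equilibrium: 462 - 2p = -180 + 4p gives p* = 107, q* = 248.
Demand choke price (qd = 0): p = 231.
CS = ½(231 − 107)(248) = 15376.

Consumer surplus = 15376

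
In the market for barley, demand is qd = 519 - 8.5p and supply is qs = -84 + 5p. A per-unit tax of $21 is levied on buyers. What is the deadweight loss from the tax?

Deadweight loss = 4165/6

Pre-tax equilibrium: p* = 134/3, q* = 418/3.
Tax on buyers shifts demand to qd = 519 − 8.5(p + 21) = 340.5 - 8.5p.
340.5 - 8.5p = -84 + 5p gives seller price ps = 283/9; buyers pay pb = 283/9 + 21 = 472/9.
New quantity: q = 519 − 8.5(472/9) = 659/9.
DWL = ½ × 21 × (418/3 − 659/9) = 4165/6.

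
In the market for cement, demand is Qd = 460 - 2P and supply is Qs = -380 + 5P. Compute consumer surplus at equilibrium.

Consumer surplus = 12100

Equilibrium: 460 - 2P = -380 + 5P gives P* = 120, Q* = 220.
Demand choke price (Qd = 0): P = 230.
CS = ½(230 − 120)(220) = 12100.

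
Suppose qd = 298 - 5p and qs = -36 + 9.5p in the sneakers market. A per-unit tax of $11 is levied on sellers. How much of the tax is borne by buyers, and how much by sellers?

Pre-tax equilibrium: p* = 668/29, q* = 5302/29.
Tax on sellers shifts supply to qs = -36 + 9.5(p − 11) = -140.5 + 9.5p.
298 - 5p = -140.5 + 9.5p gives buyer price pb = 877/29; sellers receive ps = 877/29 − 11 = 558/29.
New quantity: q = 298 − 5(877/29) = 4257/29.
Buyer burden = 877/29 − 668/29 = 209/29; seller burden = 668/29 − 558/29 = 110/29.

Buyers bear 209/29, sellers bear 110/29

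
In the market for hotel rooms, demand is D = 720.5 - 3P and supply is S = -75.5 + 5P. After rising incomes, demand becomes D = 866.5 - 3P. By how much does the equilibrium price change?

Original equilibrium: P* = 99.5, Q* = 422.
New equilibrium: 866.5 - 3P = -75.5 + 5P, so 942 = 8P and P' = 117.75; Q' = 866.5 − 3(117.75) = 513.25.
Change in price: 117.75 − 99.5 = 18.25.

ΔP = 18.25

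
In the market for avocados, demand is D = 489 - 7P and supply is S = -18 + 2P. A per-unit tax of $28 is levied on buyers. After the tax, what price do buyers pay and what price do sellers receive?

Buyers pay 563/9, sellers receive 311/9

Pre-tax equilibrium: P* = 169/3, Q* = 284/3.
Tax on buyers shifts demand to D = 489 − 7(P + 28) = 293 - 7P.
293 - 7P = -18 + 2P gives seller price Ps = 311/9; buyers pay Pb = 311/9 + 28 = 563/9.
New quantity: Q = 489 − 7(563/9) = 460/9.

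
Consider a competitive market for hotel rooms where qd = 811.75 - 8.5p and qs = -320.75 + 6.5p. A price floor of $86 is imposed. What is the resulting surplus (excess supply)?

Equilibrium price would be p* = 75.5, so the floor at 86 binds.
At p = 86: qd = 80.75, qs = 238.25.
Surplus = 238.25 − 80.75 = 157.5.

Surplus = 157.5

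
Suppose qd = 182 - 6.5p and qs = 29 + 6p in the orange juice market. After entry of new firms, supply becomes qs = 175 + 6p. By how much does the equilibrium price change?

Δp = -11.68

Original equilibrium: p* = 12.24, q* = 102.44.
New equilibrium: 182 - 6.5p = 175 + 6p, so 7 = 12.5p and p' = 0.56; q' = 182 − 6.5(0.56) = 178.36.
Change in price: 0.56 − 12.24 = -11.68.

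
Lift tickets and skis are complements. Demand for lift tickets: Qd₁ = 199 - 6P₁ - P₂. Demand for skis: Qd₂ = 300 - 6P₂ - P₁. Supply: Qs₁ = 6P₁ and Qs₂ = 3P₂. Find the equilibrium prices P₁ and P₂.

Market 1: 199 - 6P₁ - P₂ = 6P₁ → 12P₁ + P₂ = 199.
Market 2: 9P₂ + P₁ = 300.
Eliminating P₂: 9×(1) − 1×(2) gives 107P₁ = 1491, so P₁ = 1491/107.
Back-substitute into (2): P₂ = (300 − 1×1491/107) / 9 = 3401/107.

P₁ = 1491/107, P₂ = 3401/107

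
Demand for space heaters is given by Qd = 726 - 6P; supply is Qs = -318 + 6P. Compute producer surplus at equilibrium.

Producer surplus = 3468

Equilibrium: 726 - 6P = -318 + 6P gives P* = 87, Q* = 204.
Supply starts at P = 53 (where Qs = 0).
PS = ½(87 − 53)(204) = 3468.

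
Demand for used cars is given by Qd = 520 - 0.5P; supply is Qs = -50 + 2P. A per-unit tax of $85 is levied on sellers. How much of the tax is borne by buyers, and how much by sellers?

Pre-tax equilibrium: P* = 228, Q* = 406.
Tax on sellers shifts supply to Qs = -50 + 2(P − 85) = -220 + 2P.
520 - 0.5P = -220 + 2P gives buyer price Pb = 296; sellers receive Ps = 296 − 85 = 211.
New quantity: Q = 520 − 0.5(296) = 372.
Buyer burden = 296 − 228 = 68; seller burden = 228 − 211 = 17.

Buyers bear $68, sellers bear $17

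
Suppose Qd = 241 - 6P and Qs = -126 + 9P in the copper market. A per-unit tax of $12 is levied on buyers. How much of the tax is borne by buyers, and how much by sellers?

Buyers bear $7.2, sellers bear $4.8

Pre-tax equilibrium: P* = 367/15, Q* = 94.2.
Tax on buyers shifts demand to Qd = 241 − 6(P + 12) = 169 - 6P.
169 - 6P = -126 + 9P gives seller price Ps = 59/3; buyers pay Pb = 59/3 + 12 = 95/3.
New quantity: Q = 241 − 6(95/3) = 51.
Buyer burden = 95/3 − 367/15 = 7.2; seller burden = 367/15 − 59/3 = 4.8.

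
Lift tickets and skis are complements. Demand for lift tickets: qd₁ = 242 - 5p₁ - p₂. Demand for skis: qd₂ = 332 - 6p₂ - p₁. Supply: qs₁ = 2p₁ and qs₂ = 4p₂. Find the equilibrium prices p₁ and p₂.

p₁ = 696/23, p₂ = 694/23

Market 1: 242 - 5p₁ - p₂ = 2p₁ → 7p₁ + p₂ = 242.
Market 2: 10p₂ + p₁ = 332.
Eliminating p₂: 10×(1) − 1×(2) gives 69p₁ = 2088, so p₁ = 696/23.
Back-substitute into (2): p₂ = (332 − 1×696/23) / 10 = 694/23.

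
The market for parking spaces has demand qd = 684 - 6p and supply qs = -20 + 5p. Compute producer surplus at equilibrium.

Producer surplus = 9000

Equilibrium: 684 - 6p = -20 + 5p gives p* = 64, q* = 300.
Supply starts at p = 4 (where qs = 0).
PS = ½(64 − 4)(300) = 9000.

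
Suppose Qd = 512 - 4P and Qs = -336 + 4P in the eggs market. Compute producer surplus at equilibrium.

Producer surplus = 968

Equilibrium: 512 - 4P = -336 + 4P gives P* = 106, Q* = 88.
Supply starts at P = 84 (where Qs = 0).
PS = ½(106 − 84)(88) = 968.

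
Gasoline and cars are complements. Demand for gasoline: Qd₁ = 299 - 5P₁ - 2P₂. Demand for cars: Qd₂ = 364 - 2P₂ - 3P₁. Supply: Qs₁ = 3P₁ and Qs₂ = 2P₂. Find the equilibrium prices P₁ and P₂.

Market 1: 299 - 5P₁ - 2P₂ = 3P₁ → 8P₁ + 2P₂ = 299.
Market 2: 4P₂ + 3P₁ = 364.
Eliminating P₂: 4×(1) − 2×(2) gives 26P₁ = 468, so P₁ = 18.
Back-substitute into (2): P₂ = (364 − 3×18) / 4 = 77.5.

P₁ = 18, P₂ = 77.5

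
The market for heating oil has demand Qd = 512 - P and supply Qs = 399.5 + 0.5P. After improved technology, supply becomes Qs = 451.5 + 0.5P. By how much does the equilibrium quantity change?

ΔQ = 104/3

Original equilibrium: P* = 75, Q* = 437.
New equilibrium: 512 - P = 451.5 + 0.5P, so 60.5 = 1.5P and P' = 121/3; Q' = 512 − 1(121/3) = 1415/3.
Change in quantity: 1415/3 − 437 = 104/3.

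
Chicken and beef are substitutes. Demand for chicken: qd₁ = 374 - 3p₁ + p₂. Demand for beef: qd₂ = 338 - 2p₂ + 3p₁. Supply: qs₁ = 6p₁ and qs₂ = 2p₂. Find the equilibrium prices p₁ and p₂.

p₁ = 1834/33, p₂ = 1388/11

Market 1: 374 - 3p₁ + p₂ = 6p₁ → 9p₁ - p₂ = 374.
Market 2: 4p₂ - 3p₁ = 338.
Eliminating p₂: 4×(1) + 1×(2) gives 33p₁ = 1834, so p₁ = 1834/33.
Back-substitute into (2): p₂ = (338 + 3×1834/33) / 4 = 1388/11.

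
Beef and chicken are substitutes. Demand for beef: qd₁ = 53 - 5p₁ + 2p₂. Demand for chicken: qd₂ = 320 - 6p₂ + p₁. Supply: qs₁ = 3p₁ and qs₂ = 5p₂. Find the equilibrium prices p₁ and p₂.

Market 1: 53 - 5p₁ + 2p₂ = 3p₁ → 8p₁ - 2p₂ = 53.
Market 2: 11p₂ - p₁ = 320.
Eliminating p₂: 11×(1) + 2×(2) gives 86p₁ = 1223, so p₁ = 1223/86.
Back-substitute into (2): p₂ = (320 + 1×1223/86) / 11 = 2613/86.

p₁ = 1223/86, p₂ = 2613/86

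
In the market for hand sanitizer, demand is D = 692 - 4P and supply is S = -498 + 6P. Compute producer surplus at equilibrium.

Equilibrium: 692 - 4P = -498 + 6P gives P* = 119, Q* = 216.
Supply starts at P = 83 (where S = 0).
PS = ½(119 − 83)(216) = 3888.

Producer surplus = 3888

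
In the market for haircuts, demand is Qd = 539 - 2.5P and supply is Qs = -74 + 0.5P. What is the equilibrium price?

P* = 613/3

Set Qd = Qs: 539 - 2.5P = -74 + 0.5P.
613 = 3P, so P* = 613/3.
Q* = 539 − 2.5(613/3) = 169/6.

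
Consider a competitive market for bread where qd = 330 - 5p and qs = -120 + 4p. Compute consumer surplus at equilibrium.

Consumer surplus = 640

Equilibrium: 330 - 5p = -120 + 4p gives p* = 50, q* = 80.
Demand choke price (qd = 0): p = 66.
CS = ½(66 − 50)(80) = 640.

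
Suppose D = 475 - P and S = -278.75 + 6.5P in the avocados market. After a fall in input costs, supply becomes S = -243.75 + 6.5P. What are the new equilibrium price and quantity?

P' = 575/6, Q' = 2275/6

Original equilibrium: P* = 100.5, Q* = 374.5.
New equilibrium: 475 - P = -243.75 + 6.5P, so 718.75 = 7.5P and P' = 575/6; Q' = 475 − 1(575/6) = 2275/6.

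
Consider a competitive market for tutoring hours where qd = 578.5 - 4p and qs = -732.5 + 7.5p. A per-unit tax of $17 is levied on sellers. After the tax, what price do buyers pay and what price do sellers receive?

Pre-tax equilibrium: p* = 114, q* = 122.5.
Tax on sellers shifts supply to qs = -732.5 + 7.5(p − 17) = -860 + 7.5p.
578.5 - 4p = -860 + 7.5p gives buyer price pb = 2877/23; sellers receive ps = 2877/23 − 17 = 2486/23.
New quantity: q = 578.5 − 4(2877/23) = 3595/46.

Buyers pay 2877/23, sellers receive 2486/23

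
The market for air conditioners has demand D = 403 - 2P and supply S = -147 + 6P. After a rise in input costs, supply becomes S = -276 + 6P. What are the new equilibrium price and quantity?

P' = 84.875, Q' = 233.25

Original equilibrium: P* = 68.75, Q* = 265.5.
New equilibrium: 403 - 2P = -276 + 6P, so 679 = 8P and P' = 84.875; Q' = 403 − 2(84.875) = 233.25.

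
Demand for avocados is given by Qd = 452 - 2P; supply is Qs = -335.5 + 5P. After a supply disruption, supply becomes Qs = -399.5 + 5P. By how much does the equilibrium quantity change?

Original equilibrium: P* = 112.5, Q* = 227.
New equilibrium: 452 - 2P = -399.5 + 5P, so 851.5 = 7P and P' = 1703/14; Q' = 452 − 2(1703/14) = 1461/7.
Change in quantity: 1461/7 − 227 = -128/7.

ΔQ = -128/7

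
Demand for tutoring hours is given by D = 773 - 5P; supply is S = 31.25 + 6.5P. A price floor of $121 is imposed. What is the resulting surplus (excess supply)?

Surplus = 649.75

Equilibrium price would be P* = 64.5, so the floor at 121 binds.
At P = 121: D = 168, S = 817.75.
Surplus = 817.75 − 168 = 649.75.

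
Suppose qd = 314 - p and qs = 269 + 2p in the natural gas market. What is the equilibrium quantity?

q* = 299

Set qd = qs: 314 - p = 269 + 2p.
45 = 3p, so p* = 15.
q* = 314 − 1(15) = 299.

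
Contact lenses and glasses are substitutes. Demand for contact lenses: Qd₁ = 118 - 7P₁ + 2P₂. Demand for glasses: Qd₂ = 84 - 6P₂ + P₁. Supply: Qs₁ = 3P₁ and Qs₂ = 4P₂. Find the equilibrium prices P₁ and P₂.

Market 1: 118 - 7P₁ + 2P₂ = 3P₁ → 10P₁ - 2P₂ = 118.
Market 2: 10P₂ - P₁ = 84.
Eliminating P₂: 10×(1) + 2×(2) gives 98P₁ = 1348, so P₁ = 674/49.
Back-substitute into (2): P₂ = (84 + 1×674/49) / 10 = 479/49.

P₁ = 674/49, P₂ = 479/49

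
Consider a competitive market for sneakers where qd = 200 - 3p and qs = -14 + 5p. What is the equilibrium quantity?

q* = 119.75

Set qd = qs: 200 - 3p = -14 + 5p.
214 = 8p, so p* = 26.75.
q* = 200 − 3(26.75) = 119.75.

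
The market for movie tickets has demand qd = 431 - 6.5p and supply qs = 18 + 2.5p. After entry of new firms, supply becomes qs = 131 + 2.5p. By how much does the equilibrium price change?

Original equilibrium: p* = 413/9, q* = 2389/18.
New equilibrium: 431 - 6.5p = 131 + 2.5p, so 300 = 9p and p' = 100/3; q' = 431 − 6.5(100/3) = 643/3.
Change in price: 100/3 − 413/9 = -113/9.

Δp = -113/9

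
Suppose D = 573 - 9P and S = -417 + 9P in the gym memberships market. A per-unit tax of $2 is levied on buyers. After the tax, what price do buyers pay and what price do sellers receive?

Buyers pay $56, sellers receive $54

Pre-tax equilibrium: P* = 55, Q* = 78.
Tax on buyers shifts demand to D = 573 − 9(P + 2) = 555 - 9P.
555 - 9P = -417 + 9P gives seller price Ps = 54; buyers pay Pb = 54 + 2 = 56.
New quantity: Q = 573 − 9(56) = 69.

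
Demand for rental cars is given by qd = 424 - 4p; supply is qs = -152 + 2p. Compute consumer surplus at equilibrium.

Consumer surplus = 200

Equilibrium: 424 - 4p = -152 + 2p gives p* = 96, q* = 40.
Demand choke price (qd = 0): p = 106.
CS = ½(106 − 96)(40) = 200.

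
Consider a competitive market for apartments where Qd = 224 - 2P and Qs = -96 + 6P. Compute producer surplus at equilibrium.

Equilibrium: 224 - 2P = -96 + 6P gives P* = 40, Q* = 144.
Supply starts at P = 16 (where Qs = 0).
PS = ½(40 − 16)(144) = 1728.

Producer surplus = 1728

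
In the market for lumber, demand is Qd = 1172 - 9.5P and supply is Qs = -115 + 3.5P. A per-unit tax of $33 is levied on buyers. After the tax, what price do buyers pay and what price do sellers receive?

Buyers pay 2805/26, sellers receive 1947/26

Pre-tax equilibrium: P* = 99, Q* = 231.5.
Tax on buyers shifts demand to Qd = 1172 − 9.5(P + 33) = 858.5 - 9.5P.
858.5 - 9.5P = -115 + 3.5P gives seller price Ps = 1947/26; buyers pay Pb = 1947/26 + 33 = 2805/26.
New quantity: Q = 1172 − 9.5(2805/26) = 7649/52.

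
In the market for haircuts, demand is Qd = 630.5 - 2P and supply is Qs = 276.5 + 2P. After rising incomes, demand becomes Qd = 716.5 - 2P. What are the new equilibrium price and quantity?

Original equilibrium: P* = 88.5, Q* = 453.5.
New equilibrium: 716.5 - 2P = 276.5 + 2P, so 440 = 4P and P' = 110; Q' = 716.5 − 2(110) = 496.5.

P' = 110, Q' = 496.5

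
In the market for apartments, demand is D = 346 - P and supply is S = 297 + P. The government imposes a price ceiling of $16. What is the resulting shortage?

Equilibrium price would be P* = 24.5, so the ceiling at 16 binds.
At P = 16: D = 346 − 1(16) = 330, S = 297 + 1(16) = 313.
Shortage = 330 − 313 = 17.

Shortage = 17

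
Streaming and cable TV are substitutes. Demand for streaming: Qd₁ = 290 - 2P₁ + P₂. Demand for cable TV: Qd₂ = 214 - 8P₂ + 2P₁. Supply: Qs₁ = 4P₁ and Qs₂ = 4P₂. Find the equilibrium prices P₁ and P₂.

P₁ = 1847/35, P₂ = 932/35

Market 1: 290 - 2P₁ + P₂ = 4P₁ → 6P₁ - P₂ = 290.
Market 2: 12P₂ - 2P₁ = 214.
Eliminating P₂: 12×(1) + 1×(2) gives 70P₁ = 3694, so P₁ = 1847/35.
Back-substitute into (2): P₂ = (214 + 2×1847/35) / 12 = 932/35.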